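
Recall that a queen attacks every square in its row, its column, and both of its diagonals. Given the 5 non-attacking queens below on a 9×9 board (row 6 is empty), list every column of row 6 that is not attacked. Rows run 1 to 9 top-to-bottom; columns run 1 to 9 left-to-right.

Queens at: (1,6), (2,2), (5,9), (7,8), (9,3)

(1,6) attacks row 6 at column 6 and diagonals 1.
(2,2) attacks row 6 at column 2 and diagonals 6.
(5,9) attacks row 6 at column 9 and diagonals 8.
(7,8) attacks row 6 at column 8 and diagonals 7, 9.
(9,3) attacks row 6 at column 3 and diagonals 6.
Attacked columns: {1, 2, 3, 6, 7, 8, 9}. Safe: {4, 5}.

columns 4, 5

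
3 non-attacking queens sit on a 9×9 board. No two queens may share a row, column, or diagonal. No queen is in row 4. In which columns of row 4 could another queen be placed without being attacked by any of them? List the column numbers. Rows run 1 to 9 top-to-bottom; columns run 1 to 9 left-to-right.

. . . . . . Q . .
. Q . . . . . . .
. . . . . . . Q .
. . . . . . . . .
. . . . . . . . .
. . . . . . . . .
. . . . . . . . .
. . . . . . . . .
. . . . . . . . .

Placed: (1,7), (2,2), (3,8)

(1,7) attacks row 4 at column 7 and diagonals 4.
(2,2) attacks row 4 at column 2 and diagonals 4.
(3,8) attacks row 4 at column 8 and diagonals 7, 9.
Attacked columns: {2, 4, 7, 8, 9}. Safe: {1, 3, 5, 6}.

columns 1, 3, 5, 6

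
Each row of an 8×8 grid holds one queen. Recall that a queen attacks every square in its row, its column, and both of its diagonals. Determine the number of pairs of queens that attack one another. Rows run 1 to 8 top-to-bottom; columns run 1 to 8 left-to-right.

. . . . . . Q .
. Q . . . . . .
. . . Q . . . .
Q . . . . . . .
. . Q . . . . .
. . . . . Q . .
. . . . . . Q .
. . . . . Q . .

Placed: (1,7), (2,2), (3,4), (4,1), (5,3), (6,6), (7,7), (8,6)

8

Same column: (1,7)–(7,7) (column 7); (6,6)–(8,6) (column 6).
Same diagonal: (1,7)–(5,3) (|1−5| = |7−3| = 4); (2,2)–(6,6) (|2−6| = |2−6| = 4); (2,2)–(7,7) (|2−7| = |2−7| = 5); (5,3)–(8,6) (|5−8| = |3−6| = 3); (6,6)–(7,7) (|6−7| = |6−7| = 1); (7,7)–(8,6) (|7−8| = |7−6| = 1).
Total attacking pairs: 8.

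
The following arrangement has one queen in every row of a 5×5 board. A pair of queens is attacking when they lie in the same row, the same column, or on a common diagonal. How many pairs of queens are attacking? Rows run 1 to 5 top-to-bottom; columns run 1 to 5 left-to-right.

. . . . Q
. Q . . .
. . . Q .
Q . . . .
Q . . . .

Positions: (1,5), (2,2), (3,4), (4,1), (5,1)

Same column: (4,1)–(5,1) (column 1).
Same diagonal: (1,5)–(5,1) (|1−5| = |5−1| = 4).
Total attacking pairs: 2.

2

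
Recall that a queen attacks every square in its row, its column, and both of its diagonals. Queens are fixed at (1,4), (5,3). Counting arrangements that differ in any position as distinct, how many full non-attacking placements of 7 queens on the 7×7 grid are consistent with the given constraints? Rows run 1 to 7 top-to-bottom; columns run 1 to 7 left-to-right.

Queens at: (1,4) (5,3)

1

Branch on row 2: col 1 → 0; col 2 → 1; col 7 → 0.
Sum: 0 + 1 + 0 = 1.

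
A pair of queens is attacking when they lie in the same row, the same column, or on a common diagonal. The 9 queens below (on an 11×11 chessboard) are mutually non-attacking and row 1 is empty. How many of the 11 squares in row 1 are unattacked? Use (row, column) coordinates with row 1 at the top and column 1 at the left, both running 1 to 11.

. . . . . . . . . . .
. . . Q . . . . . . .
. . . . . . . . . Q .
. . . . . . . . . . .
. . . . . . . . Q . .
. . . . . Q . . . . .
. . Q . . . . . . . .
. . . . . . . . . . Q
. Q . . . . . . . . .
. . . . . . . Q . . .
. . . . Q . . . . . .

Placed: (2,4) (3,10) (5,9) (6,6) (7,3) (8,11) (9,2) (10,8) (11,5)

1

(2,4) attacks row 1 at column 4 and diagonals 3, 5.
(3,10) attacks row 1 at column 10 and diagonals 8.
(5,9) attacks row 1 at column 9 and diagonals 5.
(6,6) attacks row 1 at column 6 and diagonals 1, 11.
(7,3) attacks row 1 at column 3 and diagonals 9.
(8,11) attacks row 1 at column 11 and diagonals 4.
(9,2) attacks row 1 at column 2 and diagonals 10.
(10,8) attacks row 1 at column 8.
(11,5) attacks row 1 at column 5.
Attacked columns: {1, 2, 3, 4, 5, 6, 8, 9, 10, 11}. Safe: {7}.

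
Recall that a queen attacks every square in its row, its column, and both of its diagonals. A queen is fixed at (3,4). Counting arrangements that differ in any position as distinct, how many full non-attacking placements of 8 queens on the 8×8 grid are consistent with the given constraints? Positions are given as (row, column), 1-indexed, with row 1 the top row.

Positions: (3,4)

12

Branch on row 1: col 1 → 1; col 3 → 3; col 5 → 6; col 7 → 1; col 8 → 1.
Sum: 1 + 3 + 6 + 1 + 1 = 12.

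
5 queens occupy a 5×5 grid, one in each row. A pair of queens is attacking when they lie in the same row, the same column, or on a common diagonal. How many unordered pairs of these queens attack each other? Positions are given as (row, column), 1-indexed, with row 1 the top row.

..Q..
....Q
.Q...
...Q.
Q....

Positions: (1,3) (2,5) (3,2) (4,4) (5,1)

All columns are distinct and no two queens satisfy |Δrow| = |Δcol|, so no pair attacks.

0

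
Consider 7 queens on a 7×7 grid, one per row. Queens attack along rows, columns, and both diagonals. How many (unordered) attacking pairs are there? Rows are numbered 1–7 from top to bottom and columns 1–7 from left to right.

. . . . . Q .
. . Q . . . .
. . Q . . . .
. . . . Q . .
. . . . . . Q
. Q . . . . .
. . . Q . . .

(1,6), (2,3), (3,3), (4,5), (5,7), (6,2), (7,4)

2

Same column: (2,3)–(3,3) (column 3).
Same diagonal: (2,3)–(4,5) (|2−4| = |3−5| = 2).
Total attacking pairs: 2.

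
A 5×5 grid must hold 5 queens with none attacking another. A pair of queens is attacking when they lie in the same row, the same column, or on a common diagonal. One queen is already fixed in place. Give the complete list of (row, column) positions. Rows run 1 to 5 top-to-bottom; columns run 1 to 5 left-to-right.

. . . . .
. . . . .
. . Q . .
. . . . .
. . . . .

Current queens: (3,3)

(1,2) (2,5) (3,3) (4,1) (5,4)

Row 1: attacked by (3,3)→{1,3,5}. Safe: 2, 4. Place at column 2.
Row 2: attacked by (1,2)→{1,2,3}; (3,3)→{2,3,4}. Safe: 5. Place at column 5.
Row 4: attacked by (1,2)→{2,5}; (2,5)→{3,5}; (3,3)→{2,3,4}. Safe: 1. Place at column 1.
Row 5: attacked by (1,2)→{2}; (2,5)→{2,5}; (3,3)→{1,3,5}; (4,1)→{1,2}. Safe: 4. Place at column 4.
Columns [2, 5, 3, 1, 4], r−c [-1, -3, 0, 3, 1], r+c [3, 7, 6, 5, 9] are all distinct, so no two queens attack.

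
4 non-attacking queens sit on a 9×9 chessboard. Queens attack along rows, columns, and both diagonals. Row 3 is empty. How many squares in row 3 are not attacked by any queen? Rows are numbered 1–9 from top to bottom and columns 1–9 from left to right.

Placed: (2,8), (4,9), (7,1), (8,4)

3

(2,8) attacks row 3 at column 8 and diagonals 7, 9.
(4,9) attacks row 3 at column 9 and diagonals 8.
(7,1) attacks row 3 at column 1 and diagonals 5.
(8,4) attacks row 3 at column 4 and diagonals 9.
Attacked columns: {1, 4, 5, 7, 8, 9}. Safe: {2, 3, 6}.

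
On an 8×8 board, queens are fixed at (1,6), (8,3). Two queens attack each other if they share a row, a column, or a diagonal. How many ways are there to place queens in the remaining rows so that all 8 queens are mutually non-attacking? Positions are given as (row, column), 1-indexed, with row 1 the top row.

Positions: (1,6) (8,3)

5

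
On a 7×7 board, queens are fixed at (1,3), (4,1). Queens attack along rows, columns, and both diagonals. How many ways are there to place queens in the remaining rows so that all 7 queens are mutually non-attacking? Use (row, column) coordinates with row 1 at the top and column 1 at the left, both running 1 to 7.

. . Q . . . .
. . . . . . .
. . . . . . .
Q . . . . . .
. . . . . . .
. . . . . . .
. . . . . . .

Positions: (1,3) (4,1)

Branch on row 2: col 5 → 0; col 6 → 0; col 7 → 1.
Sum: 0 + 0 + 1 = 1.

1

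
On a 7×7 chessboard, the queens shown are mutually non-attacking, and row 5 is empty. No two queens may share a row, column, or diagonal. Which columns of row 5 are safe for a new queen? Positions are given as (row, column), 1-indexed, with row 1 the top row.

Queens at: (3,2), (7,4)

columns 1, 3, 5, 7

(3,2) attacks row 5 at column 2 and diagonals 4.
(7,4) attacks row 5 at column 4 and diagonals 2, 6.
Attacked columns: {2, 4, 6}. Safe: {1, 3, 5, 7}.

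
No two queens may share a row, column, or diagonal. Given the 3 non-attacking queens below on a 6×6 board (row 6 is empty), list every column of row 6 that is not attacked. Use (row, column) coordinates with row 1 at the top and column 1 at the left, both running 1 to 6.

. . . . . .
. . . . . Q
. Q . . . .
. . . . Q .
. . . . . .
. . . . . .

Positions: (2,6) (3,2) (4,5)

columns 1, 4

(2,6) attacks row 6 at column 6 and diagonals 2.
(3,2) attacks row 6 at column 2 and diagonals 5.
(4,5) attacks row 6 at column 5 and diagonals 3.
Attacked columns: {2, 3, 5, 6}. Safe: {1, 4}.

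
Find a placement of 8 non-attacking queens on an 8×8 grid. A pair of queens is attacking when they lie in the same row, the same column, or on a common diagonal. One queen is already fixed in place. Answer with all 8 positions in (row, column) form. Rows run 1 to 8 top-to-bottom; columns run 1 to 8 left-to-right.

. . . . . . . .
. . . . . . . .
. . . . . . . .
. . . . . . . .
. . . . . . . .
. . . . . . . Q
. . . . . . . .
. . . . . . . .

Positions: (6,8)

(1,7) (2,5) (3,3) (4,1) (5,6) (6,8) (7,2) (8,4)

Row 1: attacked by (6,8)→{3,8}. Safe: 1, 2, 4, 5, 6, 7. Place at column 7.
Row 2: attacked by (1,7)→{6,7,8}; (6,8)→{4,8}. Safe: 1, 2, 3, 5. Place at column 5.
Row 3: attacked by (1,7)→{5,7}; (2,5)→{4,5,6}; (6,8)→{5,8}. Safe: 1, 2, 3. Place at column 3.
Row 4: attacked by (1,7)→{4,7}; (2,5)→{3,5,7}; (3,3)→{2,3,4}; (6,8)→{6,8}. Safe: 1. Place at column 1.
Row 5: attacked by (1,7)→{3,7}; (2,5)→{2,5,8}; (3,3)→{1,3,5}; (4,1)→{1,2}; (6,8)→{7,8}. Safe: 4, 6. Place at column 6.
Row 7: attacked by (1,7)→{1,7}; (2,5)→{5}; (3,3)→{3,7}; (4,1)→{1,4}; (5,6)→{4,6,8}; (6,8)→{7,8}. Safe: 2. Place at column 2.
Row 8: attacked by (1,7)→{7}; (2,5)→{5}; (3,3)→{3,8}; (4,1)→{1,5}; (5,6)→{3,6}; (6,8)→{6,8}; (7,2)→{1,2,3}. Safe: 4. Place at column 4.
Columns [7, 5, 3, 1, 6, 8, 2, 4], r−c [-6, -3, 0, 3, -1, -2, 5, 4], r+c [8, 7, 6, 5, 11, 14, 9, 12] are all distinct, so no two queens attack.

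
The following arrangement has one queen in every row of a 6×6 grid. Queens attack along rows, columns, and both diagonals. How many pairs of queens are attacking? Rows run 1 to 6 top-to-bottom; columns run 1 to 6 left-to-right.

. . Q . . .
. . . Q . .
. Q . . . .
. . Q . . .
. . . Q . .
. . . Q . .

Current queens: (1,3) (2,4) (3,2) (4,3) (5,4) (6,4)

8

Same column: (1,3)–(4,3) (column 3); (2,4)–(5,4) (column 4); (2,4)–(6,4) (column 4); (5,4)–(6,4) (column 4).
Same diagonal: (1,3)–(2,4) (|1−2| = |3−4| = 1); (3,2)–(4,3) (|3−4| = |2−3| = 1); (3,2)–(5,4) (|3−5| = |2−4| = 2); (4,3)–(5,4) (|4−5| = |3−4| = 1).
Total attacking pairs: 8.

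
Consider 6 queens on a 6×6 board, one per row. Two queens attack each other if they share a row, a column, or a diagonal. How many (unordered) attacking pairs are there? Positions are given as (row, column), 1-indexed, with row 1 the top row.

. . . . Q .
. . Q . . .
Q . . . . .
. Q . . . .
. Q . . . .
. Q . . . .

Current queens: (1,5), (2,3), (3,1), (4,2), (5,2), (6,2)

5

Same column: (4,2)–(5,2) (column 2); (4,2)–(6,2) (column 2); (5,2)–(6,2) (column 2).
Same diagonal: (1,5)–(4,2) (|1−4| = |5−2| = 3); (3,1)–(4,2) (|3−4| = |1−2| = 1).
Total attacking pairs: 5.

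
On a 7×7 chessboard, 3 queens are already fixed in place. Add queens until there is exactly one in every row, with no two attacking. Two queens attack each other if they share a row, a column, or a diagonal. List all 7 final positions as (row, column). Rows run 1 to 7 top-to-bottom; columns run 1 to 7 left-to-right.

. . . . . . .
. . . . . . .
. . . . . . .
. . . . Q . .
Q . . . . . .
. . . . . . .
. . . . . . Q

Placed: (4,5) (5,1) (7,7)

(1,3) (2,6) (3,2) (4,5) (5,1) (6,4) (7,7)

Row 1: attacked by (4,5)→{2,5}; (5,1)→{1,5}; (7,7)→{1,7}. Safe: 3, 4, 6. Place at column 3.
Row 2: attacked by (1,3)→{2,3,4}; (4,5)→{3,5,7}; (5,1)→{1,4}; (7,7)→{2,7}. Safe: 6. Place at column 6.
Row 3: attacked by (1,3)→{1,3,5}; (2,6)→{5,6,7}; (4,5)→{4,5,6}; (5,1)→{1,3}; (7,7)→{3,7}. Safe: 2. Place at column 2.
Row 6: attacked by (1,3)→{3}; (2,6)→{2,6}; (3,2)→{2,5}; (4,5)→{3,5,7}; (5,1)→{1,2}; (7,7)→{6,7}. Safe: 4. Place at column 4.
Columns [3, 6, 2, 5, 1, 4, 7], r−c [-2, -4, 1, -1, 4, 2, 0], r+c [4, 8, 5, 9, 6, 10, 14] are all distinct, so no two queens attack.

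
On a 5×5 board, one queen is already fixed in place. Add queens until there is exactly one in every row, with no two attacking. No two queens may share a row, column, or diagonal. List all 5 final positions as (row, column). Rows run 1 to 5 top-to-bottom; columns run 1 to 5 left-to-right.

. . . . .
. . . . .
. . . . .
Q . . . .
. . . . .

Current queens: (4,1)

(1,5) (2,2) (3,4) (4,1) (5,3)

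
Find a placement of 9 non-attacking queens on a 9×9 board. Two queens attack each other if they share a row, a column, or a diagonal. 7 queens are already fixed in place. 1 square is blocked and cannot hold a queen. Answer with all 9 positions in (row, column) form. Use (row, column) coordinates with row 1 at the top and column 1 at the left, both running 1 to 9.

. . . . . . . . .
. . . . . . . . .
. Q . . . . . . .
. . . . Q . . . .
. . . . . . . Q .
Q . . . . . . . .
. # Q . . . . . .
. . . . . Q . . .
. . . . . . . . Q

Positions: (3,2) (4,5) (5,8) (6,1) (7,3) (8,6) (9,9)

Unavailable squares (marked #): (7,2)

(1,7) (2,4) (3,2) (4,5) (5,8) (6,1) (7,3) (8,6) (9,9)

Row 1: attacked by (3,2)→{2,4}; (4,5)→{2,5,8}; (5,8)→{4,8}; (6,1)→{1,6}; (7,3)→{3,9}; (8,6)→{6}; (9,9)→{1,9}. Safe: 7. Place at column 7.
Row 2: attacked by (1,7)→{6,7,8}; (3,2)→{1,2,3}; (4,5)→{3,5,7}; (5,8)→{5,8}; (6,1)→{1,5}; (7,3)→{3,8}; (8,6)→{6}; (9,9)→{2,9}. Safe: 4. Place at column 4.
Columns [7, 4, 2, 5, 8, 1, 3, 6, 9], r−c [-6, -2, 1, -1, -3, 5, 4, 2, 0], r+c [8, 6, 5, 9, 13, 7, 10, 14, 18] are all distinct, so no two queens attack.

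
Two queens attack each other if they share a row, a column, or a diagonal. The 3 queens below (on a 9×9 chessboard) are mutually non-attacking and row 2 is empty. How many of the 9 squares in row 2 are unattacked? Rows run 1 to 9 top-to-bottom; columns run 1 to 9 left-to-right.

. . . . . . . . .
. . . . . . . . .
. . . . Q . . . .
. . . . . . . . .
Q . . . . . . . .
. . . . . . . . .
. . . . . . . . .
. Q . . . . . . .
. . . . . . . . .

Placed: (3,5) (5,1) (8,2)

3

(3,5) attacks row 2 at column 5 and diagonals 4, 6.
(5,1) attacks row 2 at column 1 and diagonals 4.
(8,2) attacks row 2 at column 2 and diagonals 8.
Attacked columns: {1, 2, 4, 5, 6, 8}. Safe: {3, 7, 9}.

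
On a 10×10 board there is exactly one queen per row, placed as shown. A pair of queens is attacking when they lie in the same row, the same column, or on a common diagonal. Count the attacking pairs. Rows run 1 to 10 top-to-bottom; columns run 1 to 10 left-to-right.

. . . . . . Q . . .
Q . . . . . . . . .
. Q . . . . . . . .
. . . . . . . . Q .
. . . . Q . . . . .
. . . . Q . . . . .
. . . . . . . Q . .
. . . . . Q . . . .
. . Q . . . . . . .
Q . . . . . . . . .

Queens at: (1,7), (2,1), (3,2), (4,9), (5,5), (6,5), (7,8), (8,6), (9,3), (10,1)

6

Same column: (2,1)–(10,1) (column 1); (5,5)–(6,5) (column 5).
Same diagonal: (2,1)–(3,2) (|2−3| = |1−2| = 1); (2,1)–(6,5) (|2−6| = |1−5| = 4); (3,2)–(6,5) (|3−6| = |2−5| = 3); (6,5)–(10,1) (|6−10| = |5−1| = 4).
Total attacking pairs: 6.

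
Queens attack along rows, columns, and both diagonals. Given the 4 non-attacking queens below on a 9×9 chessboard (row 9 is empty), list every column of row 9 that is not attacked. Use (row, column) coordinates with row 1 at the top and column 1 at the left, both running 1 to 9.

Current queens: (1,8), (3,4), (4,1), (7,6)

(1,8) attacks row 9 at column 8.
(3,4) attacks row 9 at column 4.
(4,1) attacks row 9 at column 1 and diagonals 6.
(7,6) attacks row 9 at column 6 and diagonals 4, 8.
Attacked columns: {1, 4, 6, 8}. Safe: {2, 3, 5, 7, 9}.

columns 2, 3, 5, 7, 9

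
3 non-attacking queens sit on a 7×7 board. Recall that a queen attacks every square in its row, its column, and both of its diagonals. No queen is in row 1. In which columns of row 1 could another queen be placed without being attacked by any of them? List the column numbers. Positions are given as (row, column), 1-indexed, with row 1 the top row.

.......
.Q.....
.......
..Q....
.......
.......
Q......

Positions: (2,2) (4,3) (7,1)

(2,2) attacks row 1 at column 2 and diagonals 1, 3.
(4,3) attacks row 1 at column 3 and diagonals 6.
(7,1) attacks row 1 at column 1 and diagonals 7.
Attacked columns: {1, 2, 3, 6, 7}. Safe: {4, 5}.

columns 4, 5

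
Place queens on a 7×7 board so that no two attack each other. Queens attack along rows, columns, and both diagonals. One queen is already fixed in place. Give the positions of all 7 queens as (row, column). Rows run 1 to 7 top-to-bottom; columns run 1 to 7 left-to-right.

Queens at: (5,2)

Row 1: attacked by (5,2)→{2,6}. Safe: 1, 3, 4, 5, 7. Place at column 5.
Row 2: attacked by (1,5)→{4,5,6}; (5,2)→{2,5}. Safe: 1, 3, 7. Place at column 1.
Row 3: attacked by (1,5)→{3,5,7}; (2,1)→{1,2}; (5,2)→{2,4}. Safe: 6. Place at column 6.
Row 4: attacked by (1,5)→{2,5}; (2,1)→{1,3}; (3,6)→{5,6,7}; (5,2)→{1,2,3}. Safe: 4. Place at column 4.
Row 6: attacked by (1,5)→{5}; (2,1)→{1,5}; (3,6)→{3,6}; (4,4)→{2,4,6}; (5,2)→{1,2,3}. Safe: 7. Place at column 7.
Row 7: attacked by (1,5)→{5}; (2,1)→{1,6}; (3,6)→{2,6}; (4,4)→{1,4,7}; (5,2)→{2,4}; (6,7)→{6,7}. Safe: 3. Place at column 3.
Columns [5, 1, 6, 4, 2, 7, 3], r−c [-4, 1, -3, 0, 3, -1, 4], r+c [6, 3, 9, 8, 7, 13, 10] are all distinct, so no two queens attack.

(1,5) (2,1) (3,6) (4,4) (5,2) (6,7) (7,3)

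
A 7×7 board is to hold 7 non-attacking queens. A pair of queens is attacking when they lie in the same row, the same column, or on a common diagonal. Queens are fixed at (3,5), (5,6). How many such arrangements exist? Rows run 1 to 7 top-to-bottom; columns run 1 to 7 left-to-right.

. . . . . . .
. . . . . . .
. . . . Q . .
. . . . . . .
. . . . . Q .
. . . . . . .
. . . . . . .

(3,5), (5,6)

Branch on row 1: col 1 → 0; col 4 → 2.
Sum: 0 + 2 = 2.

2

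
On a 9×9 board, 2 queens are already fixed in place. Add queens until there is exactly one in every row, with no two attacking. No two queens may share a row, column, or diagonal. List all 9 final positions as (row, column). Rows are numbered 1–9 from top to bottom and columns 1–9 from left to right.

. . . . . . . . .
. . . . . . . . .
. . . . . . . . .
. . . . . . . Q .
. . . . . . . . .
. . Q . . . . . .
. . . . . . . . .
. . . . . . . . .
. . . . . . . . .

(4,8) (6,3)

Row 1: attacked by (4,8)→{5,8}; (6,3)→{3,8}. Safe: 1, 2, 4, 6, 7, 9. Place at column 4.
Row 2: attacked by (1,4)→{3,4,5}; (4,8)→{6,8}; (6,3)→{3,7}. Safe: 1, 2, 9. Place at column 2.
Row 3: attacked by (1,4)→{2,4,6}; (2,2)→{1,2,3}; (4,8)→{7,8,9}; (6,3)→{3,6}. Safe: 5. Place at column 5.
Row 5: attacked by (1,4)→{4,8}; (2,2)→{2,5}; (3,5)→{3,5,7}; (4,8)→{7,8,9}; (6,3)→{2,3,4}. Safe: 1, 6. Place at column 1.
Row 7: attacked by (1,4)→{4}; (2,2)→{2,7}; (3,5)→{1,5,9}; (4,8)→{5,8}; (5,1)→{1,3}; (6,3)→{2,3,4}. Safe: 6. Place at column 6.
Row 8: attacked by (1,4)→{4}; (2,2)→{2,8}; (3,5)→{5}; (4,8)→{4,8}; (5,1)→{1,4}; (6,3)→{1,3,5}; (7,6)→{5,6,7}. Safe: 9. Place at column 9.
Row 9: attacked by (1,4)→{4}; (2,2)→{2,9}; (3,5)→{5}; (4,8)→{3,8}; (5,1)→{1,5}; (6,3)→{3,6}; (7,6)→{4,6,8}; (8,9)→{8,9}. Safe: 7. Place at column 7.
Columns [4, 2, 5, 8, 1, 3, 6, 9, 7], r−c [-3, 0, -2, -4, 4, 3, 1, -1, 2], r+c [5, 4, 8, 12, 6, 9, 13, 17, 16] are all distinct, so no two queens attack.

(1,4) (2,2) (3,5) (4,8) (5,1) (6,3) (7,6) (8,9) (9,7)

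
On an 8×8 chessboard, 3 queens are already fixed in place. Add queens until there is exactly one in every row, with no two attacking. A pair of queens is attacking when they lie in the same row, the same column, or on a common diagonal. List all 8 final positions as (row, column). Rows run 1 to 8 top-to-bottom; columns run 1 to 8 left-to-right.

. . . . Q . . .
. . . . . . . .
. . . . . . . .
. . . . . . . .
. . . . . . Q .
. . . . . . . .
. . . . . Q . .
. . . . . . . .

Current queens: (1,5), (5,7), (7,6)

Row 2: attacked by (1,5)→{4,5,6}; (5,7)→{4,7}; (7,6)→{1,6}. Safe: 2, 3, 8. Place at column 3.
Row 3: attacked by (1,5)→{3,5,7}; (2,3)→{2,3,4}; (5,7)→{5,7}; (7,6)→{2,6}. Safe: 1, 8. Place at column 8.
Row 4: attacked by (1,5)→{2,5,8}; (2,3)→{1,3,5}; (3,8)→{7,8}; (5,7)→{6,7,8}; (7,6)→{3,6}. Safe: 4. Place at column 4.
Row 6: attacked by (1,5)→{5}; (2,3)→{3,7}; (3,8)→{5,8}; (4,4)→{2,4,6}; (5,7)→{6,7,8}; (7,6)→{5,6,7}. Safe: 1. Place at column 1.
Row 8: attacked by (1,5)→{5}; (2,3)→{3}; (3,8)→{3,8}; (4,4)→{4,8}; (5,7)→{4,7}; (6,1)→{1,3}; (7,6)→{5,6,7}. Safe: 2. Place at column 2.
Columns [5, 3, 8, 4, 7, 1, 6, 2], r−c [-4, -1, -5, 0, -2, 5, 1, 6], r+c [6, 5, 11, 8, 12, 7, 13, 10] are all distinct, so no two queens attack.

(1,5) (2,3) (3,8) (4,4) (5,7) (6,1) (7,6) (8,2)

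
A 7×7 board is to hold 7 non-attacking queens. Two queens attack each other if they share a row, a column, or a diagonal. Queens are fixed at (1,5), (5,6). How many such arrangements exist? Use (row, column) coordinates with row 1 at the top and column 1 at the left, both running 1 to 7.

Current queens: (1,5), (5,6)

1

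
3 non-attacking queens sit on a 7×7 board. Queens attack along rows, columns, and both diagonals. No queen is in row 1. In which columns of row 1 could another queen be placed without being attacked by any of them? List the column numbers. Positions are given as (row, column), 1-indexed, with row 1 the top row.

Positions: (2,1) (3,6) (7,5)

(2,1) attacks row 1 at column 1 and diagonals 2.
(3,6) attacks row 1 at column 6 and diagonals 4.
(7,5) attacks row 1 at column 5.
Attacked columns: {1, 2, 4, 5, 6}. Safe: {3, 7}.

columns 3, 7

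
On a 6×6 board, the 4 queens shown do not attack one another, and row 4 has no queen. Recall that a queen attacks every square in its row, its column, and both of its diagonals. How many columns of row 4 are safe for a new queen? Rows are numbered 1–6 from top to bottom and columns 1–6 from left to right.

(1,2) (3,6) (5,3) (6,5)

(1,2) attacks row 4 at column 2 and diagonals 5.
(3,6) attacks row 4 at column 6 and diagonals 5.
(5,3) attacks row 4 at column 3 and diagonals 2, 4.
(6,5) attacks row 4 at column 5 and diagonals 3.
Attacked columns: {2, 3, 4, 5, 6}. Safe: {1}.

1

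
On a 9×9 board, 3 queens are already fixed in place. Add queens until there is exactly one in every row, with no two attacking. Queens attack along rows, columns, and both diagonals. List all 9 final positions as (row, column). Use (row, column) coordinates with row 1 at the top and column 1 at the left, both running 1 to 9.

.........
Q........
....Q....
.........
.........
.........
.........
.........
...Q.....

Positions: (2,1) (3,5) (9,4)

(1,8) (2,1) (3,5) (4,7) (5,2) (6,6) (7,3) (8,9) (9,4)

Row 1: attacked by (2,1)→{1,2}; (3,5)→{3,5,7}; (9,4)→{4}. Safe: 6, 8, 9. Place at column 8.
Row 4: attacked by (1,8)→{5,8}; (2,1)→{1,3}; (3,5)→{4,5,6}; (9,4)→{4,9}. Safe: 2, 7. Place at column 7.
Row 5: attacked by (1,8)→{4,8}; (2,1)→{1,4}; (3,5)→{3,5,7}; (4,7)→{6,7,8}; (9,4)→{4,8}. Safe: 2, 9. Place at column 2.
Row 6: attacked by (1,8)→{3,8}; (2,1)→{1,5}; (3,5)→{2,5,8}; (4,7)→{5,7,9}; (5,2)→{1,2,3}; (9,4)→{1,4,7}. Safe: 6. Place at column 6.
Row 7: attacked by (1,8)→{2,8}; (2,1)→{1,6}; (3,5)→{1,5,9}; (4,7)→{4,7}; (5,2)→{2,4}; (6,6)→{5,6,7}; (9,4)→{2,4,6}. Safe: 3. Place at column 3.
Row 8: attacked by (1,8)→{1,8}; (2,1)→{1,7}; (3,5)→{5}; (4,7)→{3,7}; (5,2)→{2,5}; (6,6)→{4,6,8}; (7,3)→{2,3,4}; (9,4)→{3,4,5}. Safe: 9. Place at column 9.
Columns [8, 1, 5, 7, 2, 6, 3, 9, 4], r−c [-7, 1, -2, -3, 3, 0, 4, -1, 5], r+c [9, 3, 8, 11, 7, 12, 10, 17, 13] are all distinct, so no two queens attack.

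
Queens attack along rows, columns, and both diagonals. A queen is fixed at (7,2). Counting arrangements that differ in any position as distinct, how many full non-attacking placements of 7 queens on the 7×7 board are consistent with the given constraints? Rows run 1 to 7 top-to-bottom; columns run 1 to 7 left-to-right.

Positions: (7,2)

Branch on row 1: col 1 → 0; col 3 → 0; col 4 → 1; col 5 → 1; col 6 → 4; col 7 → 1.
Sum: 0 + 0 + 1 + 1 + 4 + 1 = 7.

7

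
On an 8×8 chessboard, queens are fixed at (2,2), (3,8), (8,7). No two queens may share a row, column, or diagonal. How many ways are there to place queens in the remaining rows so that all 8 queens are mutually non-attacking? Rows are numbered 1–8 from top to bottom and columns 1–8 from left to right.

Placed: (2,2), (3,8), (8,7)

Branch on row 1: col 4 → 1; col 5 → 0.
Sum: 1 + 0 = 1.

1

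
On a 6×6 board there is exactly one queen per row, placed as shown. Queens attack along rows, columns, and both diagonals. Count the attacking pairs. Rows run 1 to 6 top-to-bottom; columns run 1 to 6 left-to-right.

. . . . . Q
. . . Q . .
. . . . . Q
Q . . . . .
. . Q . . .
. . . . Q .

1

Same column: (1,6)–(3,6) (column 6).
Total attacking pairs: 1.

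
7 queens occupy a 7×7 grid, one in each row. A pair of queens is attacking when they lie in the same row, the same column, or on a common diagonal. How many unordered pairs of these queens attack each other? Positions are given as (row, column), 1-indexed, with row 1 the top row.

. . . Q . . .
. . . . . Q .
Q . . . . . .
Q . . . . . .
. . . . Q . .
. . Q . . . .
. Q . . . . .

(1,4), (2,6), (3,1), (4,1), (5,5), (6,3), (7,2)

Same column: (3,1)–(4,1) (column 1).
Same diagonal: (1,4)–(4,1) (|1−4| = |4−1| = 3); (4,1)–(6,3) (|4−6| = |1−3| = 2); (6,3)–(7,2) (|6−7| = |3−2| = 1).
Total attacking pairs: 4.

4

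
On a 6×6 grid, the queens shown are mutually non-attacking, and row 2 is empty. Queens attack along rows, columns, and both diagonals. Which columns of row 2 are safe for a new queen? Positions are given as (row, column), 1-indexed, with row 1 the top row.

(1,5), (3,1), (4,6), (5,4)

(1,5) attacks row 2 at column 5 and diagonals 4, 6.
(3,1) attacks row 2 at column 1 and diagonals 2.
(4,6) attacks row 2 at column 6 and diagonals 4.
(5,4) attacks row 2 at column 4 and diagonals 1.
Attacked columns: {1, 2, 4, 5, 6}. Safe: {3}.

columns 3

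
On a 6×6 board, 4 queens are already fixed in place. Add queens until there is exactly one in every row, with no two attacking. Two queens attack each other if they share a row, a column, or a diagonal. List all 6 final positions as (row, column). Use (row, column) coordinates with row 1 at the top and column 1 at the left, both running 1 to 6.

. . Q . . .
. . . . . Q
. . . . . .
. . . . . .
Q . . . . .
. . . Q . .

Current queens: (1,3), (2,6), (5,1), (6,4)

(1,3) (2,6) (3,2) (4,5) (5,1) (6,4)

Row 3: attacked by (1,3)→{1,3,5}; (2,6)→{5,6}; (5,1)→{1,3}; (6,4)→{1,4}. Safe: 2. Place at column 2.
Row 4: attacked by (1,3)→{3,6}; (2,6)→{4,6}; (3,2)→{1,2,3}; (5,1)→{1,2}; (6,4)→{2,4,6}. Safe: 5. Place at column 5.
Columns [3, 6, 2, 5, 1, 4], r−c [-2, -4, 1, -1, 4, 2], r+c [4, 8, 5, 9, 6, 10] are all distinct, so no two queens attack.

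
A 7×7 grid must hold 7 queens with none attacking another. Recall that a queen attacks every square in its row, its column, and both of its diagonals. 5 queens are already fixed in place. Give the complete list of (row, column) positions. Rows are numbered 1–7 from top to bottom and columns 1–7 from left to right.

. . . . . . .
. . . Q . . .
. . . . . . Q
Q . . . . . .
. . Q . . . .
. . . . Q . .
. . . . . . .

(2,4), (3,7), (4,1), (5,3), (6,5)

(1,6) (2,4) (3,7) (4,1) (5,3) (6,5) (7,2)

Row 1: attacked by (2,4)→{3,4,5}; (3,7)→{5,7}; (4,1)→{1,4}; (5,3)→{3,7}; (6,5)→{5}. Safe: 2, 6. Place at column 6.
Row 7: attacked by (1,6)→{6}; (2,4)→{4}; (3,7)→{3,7}; (4,1)→{1,4}; (5,3)→{1,3,5}; (6,5)→{4,5,6}. Safe: 2. Place at column 2.
Columns [6, 4, 7, 1, 3, 5, 2], r−c [-5, -2, -4, 3, 2, 1, 5], r+c [7, 6, 10, 5, 8, 11, 9] are all distinct, so no two queens attack.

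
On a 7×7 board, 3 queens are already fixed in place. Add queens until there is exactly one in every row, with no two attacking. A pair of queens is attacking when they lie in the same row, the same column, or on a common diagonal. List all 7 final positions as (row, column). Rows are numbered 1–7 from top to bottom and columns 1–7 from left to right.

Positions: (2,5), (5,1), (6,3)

Row 1: attacked by (2,5)→{4,5,6}; (5,1)→{1,5}; (6,3)→{3}. Safe: 2, 7. Place at column 2.
Row 3: attacked by (1,2)→{2,4}; (2,5)→{4,5,6}; (5,1)→{1,3}; (6,3)→{3,6}. Safe: 7. Place at column 7.
Row 4: attacked by (1,2)→{2,5}; (2,5)→{3,5,7}; (3,7)→{6,7}; (5,1)→{1,2}; (6,3)→{1,3,5}. Safe: 4. Place at column 4.
Row 7: attacked by (1,2)→{2}; (2,5)→{5}; (3,7)→{3,7}; (4,4)→{1,4,7}; (5,1)→{1,3}; (6,3)→{2,3,4}. Safe: 6. Place at column 6.
Columns [2, 5, 7, 4, 1, 3, 6], r−c [-1, -3, -4, 0, 4, 3, 1], r+c [3, 7, 10, 8, 6, 9, 13] are all distinct, so no two queens attack.

(1,2) (2,5) (3,7) (4,4) (5,1) (6,3) (7,6)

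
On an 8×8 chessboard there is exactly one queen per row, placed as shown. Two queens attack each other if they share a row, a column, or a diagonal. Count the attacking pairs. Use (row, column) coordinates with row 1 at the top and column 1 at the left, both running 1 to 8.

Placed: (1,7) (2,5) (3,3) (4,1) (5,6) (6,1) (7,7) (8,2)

Same column: (1,7)–(7,7) (column 7); (4,1)–(6,1) (column 1).
Same diagonal: (2,5)–(6,1) (|2−6| = |5−1| = 4); (3,3)–(7,7) (|3−7| = |3−7| = 4).
Total attacking pairs: 4.

4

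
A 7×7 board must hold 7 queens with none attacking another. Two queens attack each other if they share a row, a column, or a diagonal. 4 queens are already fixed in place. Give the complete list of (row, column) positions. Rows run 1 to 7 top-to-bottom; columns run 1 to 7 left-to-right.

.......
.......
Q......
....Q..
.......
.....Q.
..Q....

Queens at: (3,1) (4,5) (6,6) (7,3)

Row 1: attacked by (3,1)→{1,3}; (4,5)→{2,5}; (6,6)→{1,6}; (7,3)→{3}. Safe: 4, 7. Place at column 7.
Row 2: attacked by (1,7)→{6,7}; (3,1)→{1,2}; (4,5)→{3,5,7}; (6,6)→{2,6}; (7,3)→{3}. Safe: 4. Place at column 4.
Row 5: attacked by (1,7)→{3,7}; (2,4)→{1,4,7}; (3,1)→{1,3}; (4,5)→{4,5,6}; (6,6)→{5,6,7}; (7,3)→{1,3,5}. Safe: 2. Place at column 2.
Columns [7, 4, 1, 5, 2, 6, 3], r−c [-6, -2, 2, -1, 3, 0, 4], r+c [8, 6, 4, 9, 7, 12, 10] are all distinct, so no two queens attack.

(1,7) (2,4) (3,1) (4,5) (5,2) (6,6) (7,3)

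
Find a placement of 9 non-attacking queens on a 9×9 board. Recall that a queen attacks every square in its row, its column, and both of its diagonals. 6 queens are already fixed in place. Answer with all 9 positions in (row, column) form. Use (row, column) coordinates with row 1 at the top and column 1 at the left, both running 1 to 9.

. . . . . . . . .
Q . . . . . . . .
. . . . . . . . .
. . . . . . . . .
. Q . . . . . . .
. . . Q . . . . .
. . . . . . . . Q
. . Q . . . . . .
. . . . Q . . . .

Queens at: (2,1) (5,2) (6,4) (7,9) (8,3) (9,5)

Row 1: attacked by (2,1)→{1,2}; (5,2)→{2,6}; (6,4)→{4,9}; (7,9)→{3,9}; (8,3)→{3}; (9,5)→{5}. Safe: 7, 8. Place at column 7.
Row 3: attacked by (1,7)→{5,7,9}; (2,1)→{1,2}; (5,2)→{2,4}; (6,4)→{1,4,7}; (7,9)→{5,9}; (8,3)→{3,8}; (9,5)→{5}. Safe: 6. Place at column 6.
Row 4: attacked by (1,7)→{4,7}; (2,1)→{1,3}; (3,6)→{5,6,7}; (5,2)→{1,2,3}; (6,4)→{2,4,6}; (7,9)→{6,9}; (8,3)→{3,7}; (9,5)→{5}. Safe: 8. Place at column 8.
Columns [7, 1, 6, 8, 2, 4, 9, 3, 5], r−c [-6, 1, -3, -4, 3, 2, -2, 5, 4], r+c [8, 3, 9, 12, 7, 10, 16, 11, 14] are all distinct, so no two queens attack.

(1,7) (2,1) (3,6) (4,8) (5,2) (6,4) (7,9) (8,3) (9,5)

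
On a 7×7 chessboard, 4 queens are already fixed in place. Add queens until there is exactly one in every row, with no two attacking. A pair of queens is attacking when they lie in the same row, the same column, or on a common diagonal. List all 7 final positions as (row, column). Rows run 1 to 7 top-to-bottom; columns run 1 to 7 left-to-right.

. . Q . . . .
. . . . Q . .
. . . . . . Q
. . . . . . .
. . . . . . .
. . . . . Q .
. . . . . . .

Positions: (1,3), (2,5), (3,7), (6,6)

Row 4: attacked by (1,3)→{3,6}; (2,5)→{3,5,7}; (3,7)→{6,7}; (6,6)→{4,6}. Safe: 1, 2. Place at column 2.
Row 5: attacked by (1,3)→{3,7}; (2,5)→{2,5}; (3,7)→{5,7}; (4,2)→{1,2,3}; (6,6)→{5,6,7}. Safe: 4. Place at column 4.
Row 7: attacked by (1,3)→{3}; (2,5)→{5}; (3,7)→{3,7}; (4,2)→{2,5}; (5,4)→{2,4,6}; (6,6)→{5,6,7}. Safe: 1. Place at column 1.
Columns [3, 5, 7, 2, 4, 6, 1], r−c [-2, -3, -4, 2, 1, 0, 6], r+c [4, 7, 10, 6, 9, 12, 8] are all distinct, so no two queens attack.

(1,3) (2,5) (3,7) (4,2) (5,4) (6,6) (7,1)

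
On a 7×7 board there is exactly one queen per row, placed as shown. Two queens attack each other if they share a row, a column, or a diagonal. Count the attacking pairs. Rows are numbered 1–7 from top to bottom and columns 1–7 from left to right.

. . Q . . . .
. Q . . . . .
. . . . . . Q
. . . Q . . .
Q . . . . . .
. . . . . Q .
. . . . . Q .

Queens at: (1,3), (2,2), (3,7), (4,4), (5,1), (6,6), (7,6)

5

Same column: (6,6)–(7,6) (column 6).
Same diagonal: (1,3)–(2,2) (|1−2| = |3−2| = 1); (2,2)–(4,4) (|2−4| = |2−4| = 2); (2,2)–(6,6) (|2−6| = |2−6| = 4); (4,4)–(6,6) (|4−6| = |4−6| = 2).
Total attacking pairs: 5.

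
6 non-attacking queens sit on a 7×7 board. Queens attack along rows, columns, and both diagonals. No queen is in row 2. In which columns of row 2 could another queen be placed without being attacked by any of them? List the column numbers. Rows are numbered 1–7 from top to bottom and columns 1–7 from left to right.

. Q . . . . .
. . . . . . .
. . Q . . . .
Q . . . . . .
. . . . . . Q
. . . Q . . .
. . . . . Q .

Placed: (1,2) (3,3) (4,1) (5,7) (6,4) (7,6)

columns 5

(1,2) attacks row 2 at column 2 and diagonals 1, 3.
(3,3) attacks row 2 at column 3 and diagonals 2, 4.
(4,1) attacks row 2 at column 1 and diagonals 3.
(5,7) attacks row 2 at column 7 and diagonals 4.
(6,4) attacks row 2 at column 4.
(7,6) attacks row 2 at column 6 and diagonals 1.
Attacked columns: {1, 2, 3, 4, 6, 7}. Safe: {5}.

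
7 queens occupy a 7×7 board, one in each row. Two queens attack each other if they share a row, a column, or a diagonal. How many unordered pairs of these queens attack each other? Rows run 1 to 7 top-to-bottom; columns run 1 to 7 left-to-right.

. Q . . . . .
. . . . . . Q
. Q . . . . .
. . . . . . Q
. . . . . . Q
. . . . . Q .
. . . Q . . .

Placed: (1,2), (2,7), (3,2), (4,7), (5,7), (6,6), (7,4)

6

Same column: (1,2)–(3,2) (column 2); (2,7)–(4,7) (column 7); (2,7)–(5,7) (column 7); (4,7)–(5,7) (column 7).
Same diagonal: (4,7)–(7,4) (|4−7| = |7−4| = 3); (5,7)–(6,6) (|5−6| = |7−6| = 1).
Total attacking pairs: 6.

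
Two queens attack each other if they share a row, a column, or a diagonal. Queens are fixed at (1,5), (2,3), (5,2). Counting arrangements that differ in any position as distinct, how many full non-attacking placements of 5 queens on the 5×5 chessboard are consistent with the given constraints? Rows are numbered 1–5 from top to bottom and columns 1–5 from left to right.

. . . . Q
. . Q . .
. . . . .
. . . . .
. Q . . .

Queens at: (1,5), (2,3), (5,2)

Branch on row 3: col 1 → 1.
Sum: 1 = 1.

1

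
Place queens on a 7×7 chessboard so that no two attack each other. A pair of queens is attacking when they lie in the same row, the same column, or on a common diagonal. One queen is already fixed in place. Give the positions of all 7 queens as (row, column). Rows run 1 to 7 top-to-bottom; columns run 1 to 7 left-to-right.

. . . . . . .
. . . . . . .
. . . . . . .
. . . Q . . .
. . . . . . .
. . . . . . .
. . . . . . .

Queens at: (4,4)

(1,3) (2,1) (3,6) (4,4) (5,2) (6,7) (7,5)

Row 1: attacked by (4,4)→{1,4,7}. Safe: 2, 3, 5, 6. Place at column 3.
Row 2: attacked by (1,3)→{2,3,4}; (4,4)→{2,4,6}. Safe: 1, 5, 7. Place at column 1.
Row 3: attacked by (1,3)→{1,3,5}; (2,1)→{1,2}; (4,4)→{3,4,5}. Safe: 6, 7. Place at column 6.
Row 5: attacked by (1,3)→{3,7}; (2,1)→{1,4}; (3,6)→{4,6}; (4,4)→{3,4,5}. Safe: 2. Place at column 2.
Row 6: attacked by (1,3)→{3}; (2,1)→{1,5}; (3,6)→{3,6}; (4,4)→{2,4,6}; (5,2)→{1,2,3}. Safe: 7. Place at column 7.
Row 7: attacked by (1,3)→{3}; (2,1)→{1,6}; (3,6)→{2,6}; (4,4)→{1,4,7}; (5,2)→{2,4}; (6,7)→{6,7}. Safe: 5. Place at column 5.
Columns [3, 1, 6, 4, 2, 7, 5], r−c [-2, 1, -3, 0, 3, -1, 2], r+c [4, 3, 9, 8, 7, 13, 12] are all distinct, so no two queens attack.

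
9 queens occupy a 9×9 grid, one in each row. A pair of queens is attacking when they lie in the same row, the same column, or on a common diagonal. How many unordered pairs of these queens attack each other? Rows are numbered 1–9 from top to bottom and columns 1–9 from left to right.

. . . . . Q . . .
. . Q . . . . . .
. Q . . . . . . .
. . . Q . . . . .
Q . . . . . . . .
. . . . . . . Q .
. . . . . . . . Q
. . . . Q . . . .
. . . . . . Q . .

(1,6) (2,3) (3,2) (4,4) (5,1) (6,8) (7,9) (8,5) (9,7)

3

Same diagonal: (2,3)–(3,2) (|2−3| = |3−2| = 1); (6,8)–(7,9) (|6−7| = |8−9| = 1); (7,9)–(9,7) (|7−9| = |9−7| = 2).
Total attacking pairs: 3.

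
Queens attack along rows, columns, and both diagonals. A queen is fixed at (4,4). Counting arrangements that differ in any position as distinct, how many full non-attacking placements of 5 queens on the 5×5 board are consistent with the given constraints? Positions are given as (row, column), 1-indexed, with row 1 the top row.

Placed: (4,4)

Branch on row 1: col 2 → 0; col 3 → 1; col 5 → 1.
Sum: 0 + 1 + 1 = 2.

2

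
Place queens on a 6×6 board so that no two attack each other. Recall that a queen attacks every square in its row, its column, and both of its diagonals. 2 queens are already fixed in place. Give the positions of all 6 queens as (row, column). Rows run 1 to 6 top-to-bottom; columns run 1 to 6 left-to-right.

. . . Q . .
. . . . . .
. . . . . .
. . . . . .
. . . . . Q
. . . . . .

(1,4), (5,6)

(1,4) (2,1) (3,5) (4,2) (5,6) (6,3)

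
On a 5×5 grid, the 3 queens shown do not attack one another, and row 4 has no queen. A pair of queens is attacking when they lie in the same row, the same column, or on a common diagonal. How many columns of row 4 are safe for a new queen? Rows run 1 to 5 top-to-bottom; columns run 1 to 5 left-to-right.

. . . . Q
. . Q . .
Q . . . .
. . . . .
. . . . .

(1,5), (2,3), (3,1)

1

(1,5) attacks row 4 at column 5 and diagonals 2.
(2,3) attacks row 4 at column 3 and diagonals 1, 5.
(3,1) attacks row 4 at column 1 and diagonals 2.
Attacked columns: {1, 2, 3, 5}. Safe: {4}.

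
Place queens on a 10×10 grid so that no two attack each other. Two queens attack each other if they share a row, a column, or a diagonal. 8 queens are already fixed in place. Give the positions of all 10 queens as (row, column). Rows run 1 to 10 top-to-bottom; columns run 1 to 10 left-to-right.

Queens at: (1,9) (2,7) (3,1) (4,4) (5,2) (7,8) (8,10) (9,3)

Row 6: attacked by (1,9)→{4,9}; (2,7)→{3,7}; (3,1)→{1,4}; (4,4)→{2,4,6}; (5,2)→{1,2,3}; (7,8)→{7,8,9}; (8,10)→{8,10}; (9,3)→{3,6}. Safe: 5. Place at column 5.
Row 10: attacked by (1,9)→{9}; (2,7)→{7}; (3,1)→{1,8}; (4,4)→{4,10}; (5,2)→{2,7}; (6,5)→{1,5,9}; (7,8)→{5,8}; (8,10)→{8,10}; (9,3)→{2,3,4}. Safe: 6. Place at column 6.
Columns [9, 7, 1, 4, 2, 5, 8, 10, 3, 6], r−c [-8, -5, 2, 0, 3, 1, -1, -2, 6, 4], r+c [10, 9, 4, 8, 7, 11, 15, 18, 12, 16] are all distinct, so no two queens attack.

(1,9) (2,7) (3,1) (4,4) (5,2) (6,5) (7,8) (8,10) (9,3) (10,6)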